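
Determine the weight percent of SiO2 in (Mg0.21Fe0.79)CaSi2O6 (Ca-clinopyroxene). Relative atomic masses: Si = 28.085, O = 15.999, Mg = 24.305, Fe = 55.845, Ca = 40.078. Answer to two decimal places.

49.77 wt%

Molar mass of (Mg0.21Fe0.79)CaSi2O6 = 0.21·24.305 + 0.79·55.845 + 1·40.078 + 2·28.085 + 6·15.999 = 241.464 g/mol.
Each formula unit contains 2 Si, equivalent to 2/1 = 2.0000 mol SiO2.
M(SiO2) = 1×28.085 + 2×15.999 = 60.083 g/mol.
Mass of SiO2 per formula unit = 2.0000 × 60.083 = 120.166 g.
SiO2 wt% = 120.166 / 241.464 × 100 = 49.77%.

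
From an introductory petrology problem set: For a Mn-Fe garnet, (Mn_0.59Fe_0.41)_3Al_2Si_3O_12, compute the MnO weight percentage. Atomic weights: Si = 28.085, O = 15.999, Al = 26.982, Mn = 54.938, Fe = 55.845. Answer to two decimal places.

25.31 wt%

Molar mass of (Mn_0.59Fe_0.41)_3Al_2Si_3O_12 = 1.77*54.938 + 1.23*55.845 + 2*26.982 + 3*28.085 + 12*15.999 = 496.137 g/mol.
Each formula unit contains 1.77 Mn, equivalent to 1.77/1 = 1.7700 mol MnO.
M(MnO) = 1×54.938 + 1×15.999 = 70.937 g/mol.
Mass of MnO per formula unit = 1.7700 × 70.937 = 125.558 g.
MnO wt% = 125.558 / 496.137 × 100 = 25.31%.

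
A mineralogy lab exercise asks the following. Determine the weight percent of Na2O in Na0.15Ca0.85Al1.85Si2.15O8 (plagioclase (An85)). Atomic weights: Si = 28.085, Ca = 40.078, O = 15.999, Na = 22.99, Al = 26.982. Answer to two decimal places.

1.69 wt%

Molar mass of Na0.15Ca0.85Al1.85Si2.15O8 = 0.15*22.99 + 0.85*40.078 + 1.85*26.982 + 2.15*28.085 + 8*15.999 = 275.806 g/mol.
Each formula unit contains 0.15 Na, equivalent to 0.15/2 = 0.0750 mol Na2O.
M(Na2O) = 2×22.99 + 1×15.999 = 61.979 g/mol.
Mass of Na2O per formula unit = 0.0750 × 61.979 = 4.648 g.
Na2O wt% = 4.648 / 275.806 × 100 = 1.69%.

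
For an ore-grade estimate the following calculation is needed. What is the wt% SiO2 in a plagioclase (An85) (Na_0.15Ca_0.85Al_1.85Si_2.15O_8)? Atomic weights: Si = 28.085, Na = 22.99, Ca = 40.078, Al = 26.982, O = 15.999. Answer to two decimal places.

Molar mass of Na_0.15Ca_0.85Al_1.85Si_2.15O_8 = 0.15×22.99 + 0.85×40.078 + 1.85×26.982 + 2.15×28.085 + 8×15.999 = 275.806 g/mol.
Each formula unit contains 2.15 Si, equivalent to 2.15/1 = 2.1500 mol SiO2.
M(SiO2) = 1×28.085 + 2×15.999 = 60.083 g/mol.
Mass of SiO2 per formula unit = 2.1500 × 60.083 = 129.178 g.
SiO2 wt% = 129.178 / 275.806 × 100 = 46.84%.

46.84 wt%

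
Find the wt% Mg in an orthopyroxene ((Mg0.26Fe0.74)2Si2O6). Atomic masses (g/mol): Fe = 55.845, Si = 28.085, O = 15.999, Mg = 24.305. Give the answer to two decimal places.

Molar mass of (Mg0.26Fe0.74)2Si2O6: 0.52*24.305 + 1.48*55.845 + 2*28.085 + 6*15.999 = 247.453 g/mol.
Mass of Mg per formula unit: 0.52 × 24.305 = 12.639 g.
Weight fraction Mg = 12.639 / 247.453 = 0.0511.

5.11 mass %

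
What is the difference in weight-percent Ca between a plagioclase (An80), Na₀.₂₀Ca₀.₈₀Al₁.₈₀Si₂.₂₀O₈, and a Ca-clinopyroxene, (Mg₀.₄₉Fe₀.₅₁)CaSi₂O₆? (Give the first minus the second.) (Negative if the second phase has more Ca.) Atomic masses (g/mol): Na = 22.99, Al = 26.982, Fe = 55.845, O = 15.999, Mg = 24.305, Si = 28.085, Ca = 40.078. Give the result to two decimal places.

-5.57 percentage points

First mineral: 32.062 g Ca in 275.007 g formula = 11.66 wt% Ca.
Second mineral: 40.078 g Ca in 232.632 g formula = 17.23 wt% Ca.
11.66% − 17.23% gives a difference of -5.57 percentage points.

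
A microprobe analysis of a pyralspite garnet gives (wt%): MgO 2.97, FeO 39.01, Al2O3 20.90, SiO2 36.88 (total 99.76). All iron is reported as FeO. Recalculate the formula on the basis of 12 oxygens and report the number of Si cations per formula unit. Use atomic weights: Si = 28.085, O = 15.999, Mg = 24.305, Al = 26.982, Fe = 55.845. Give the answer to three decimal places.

2.995 Si apfu

MgO: 2.97/40.304 = 0.07369 mol → 0.07369 mol Mg, 0.07369 mol O.
FeO: 39.01/71.844 = 0.54298 mol → 0.54298 mol Fe, 0.54298 mol O.
Al2O3: 20.90/101.961 = 0.20498 mol → 0.40996 mol Al, 0.61494 mol O.
SiO2: 36.88/60.083 = 0.61382 mol → 0.61382 mol Si, 1.22764 mol O.
Total oxygen = 2.45925 mol. Normalization factor = 12/2.45925 = 4.87954.
Si per 12 O = 0.61382 × 4.87954 = 2.995.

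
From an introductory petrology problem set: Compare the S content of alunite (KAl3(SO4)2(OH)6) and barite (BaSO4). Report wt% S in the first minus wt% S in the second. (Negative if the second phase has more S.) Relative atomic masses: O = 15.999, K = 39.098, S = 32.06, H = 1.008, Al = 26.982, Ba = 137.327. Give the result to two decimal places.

1.74 percentage points

First mineral: 64.120 g S in 414.198 g formula = 15.48 wt% S.
Second mineral: 32.060 g S in 233.383 g formula = 13.74 wt% S.
15.48% − 13.74% gives a difference of 1.74 percentage points.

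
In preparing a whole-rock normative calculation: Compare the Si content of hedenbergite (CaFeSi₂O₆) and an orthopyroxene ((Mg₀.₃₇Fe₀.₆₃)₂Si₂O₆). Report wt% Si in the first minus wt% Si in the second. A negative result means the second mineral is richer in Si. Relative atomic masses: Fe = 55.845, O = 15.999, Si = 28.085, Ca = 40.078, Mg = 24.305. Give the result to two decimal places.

-0.71 percentage points

First mineral: 56.170 g Si in 248.087 g formula = 22.64 wt% Si.
Second mineral: 56.170 g Si in 240.514 g formula = 23.35 wt% Si.
22.64% − 23.35% gives a difference of -0.71 percentage points.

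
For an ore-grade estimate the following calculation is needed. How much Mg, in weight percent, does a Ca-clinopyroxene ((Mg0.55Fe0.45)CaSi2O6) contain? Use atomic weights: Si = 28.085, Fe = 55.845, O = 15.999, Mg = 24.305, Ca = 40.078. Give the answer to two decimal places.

Molar mass of (Mg0.55Fe0.45)CaSi2O6: 0.55*24.305 + 0.45*55.845 + 1*40.078 + 2*28.085 + 6*15.999 = 230.740 g/mol.
Mass of Mg per formula unit: 0.55 × 24.305 = 13.368 g.
Weight fraction Mg = 13.368 / 230.740 = 0.0579.

5.79 weight percent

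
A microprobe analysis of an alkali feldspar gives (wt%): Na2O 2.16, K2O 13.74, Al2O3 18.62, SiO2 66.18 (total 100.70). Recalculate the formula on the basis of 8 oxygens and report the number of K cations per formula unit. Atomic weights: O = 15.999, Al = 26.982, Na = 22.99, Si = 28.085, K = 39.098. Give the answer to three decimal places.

Na2O (M=61.979): mol = 0.03485; Na = 0.06970, O = 0.03485.
K2O (M=94.195): mol = 0.14587; K = 0.29174, O = 0.14587.
Al2O3 (M=101.961): mol = 0.18262; Al = 0.36524, O = 0.54786.
SiO2 (M=60.083): mol = 1.10148; Si = 1.10148, O = 2.20296.
ΣO = 2.93154; factor = 8/ΣO = 2.72894.
K apfu = 0.29174 × 2.72894 = 0.796.

0.796 K apfu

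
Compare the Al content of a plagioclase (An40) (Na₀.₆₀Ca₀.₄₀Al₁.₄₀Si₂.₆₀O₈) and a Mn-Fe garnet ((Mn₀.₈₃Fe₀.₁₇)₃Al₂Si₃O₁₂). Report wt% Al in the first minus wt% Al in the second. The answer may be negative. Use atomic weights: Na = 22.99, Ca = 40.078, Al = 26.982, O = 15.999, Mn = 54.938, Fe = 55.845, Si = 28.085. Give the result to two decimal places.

3.17 percentage points

M(Na₀.₆₀Ca₀.₄₀Al₁.₄₀Si₂.₆₀O₈) = 268.613 g/mol, so wt% Al = 37.775/268.613 × 100 = 14.06%.
M((Mn₀.₈₃Fe₀.₁₇)₃Al₂Si₃O₁₂) = 495.484 g/mol, so wt% Al = 53.964/495.484 × 100 = 10.89%.
14.06 − 10.89 = 3.17 pp.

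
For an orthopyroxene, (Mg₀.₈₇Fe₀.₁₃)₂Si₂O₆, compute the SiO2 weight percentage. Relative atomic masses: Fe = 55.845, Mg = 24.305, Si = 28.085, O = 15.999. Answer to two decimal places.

57.50 wt%

Formula mass = 208.974 g/mol.
2 Si → 2.0000 mol SiO2 per formula unit; M(SiO2) = 60.083, so SiO2 mass = 120.166 g.
120.166/208.974 × 100 = 57.50 wt%.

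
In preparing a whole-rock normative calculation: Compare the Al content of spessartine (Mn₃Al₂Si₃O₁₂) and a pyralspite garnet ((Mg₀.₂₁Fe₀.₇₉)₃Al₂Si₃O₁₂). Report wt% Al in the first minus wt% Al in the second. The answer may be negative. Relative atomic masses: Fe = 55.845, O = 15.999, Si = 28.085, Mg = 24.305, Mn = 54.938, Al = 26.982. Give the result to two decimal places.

M(Mn₃Al₂Si₃O₁₂) = 495.021 g/mol, so wt% Al = 53.964/495.021 × 100 = 10.90%.
M((Mg₀.₂₁Fe₀.₇₉)₃Al₂Si₃O₁₂) = 477.872 g/mol, so wt% Al = 53.964/477.872 × 100 = 11.29%.
10.90 − 11.29 = -0.39 pp.

-0.39 percentage points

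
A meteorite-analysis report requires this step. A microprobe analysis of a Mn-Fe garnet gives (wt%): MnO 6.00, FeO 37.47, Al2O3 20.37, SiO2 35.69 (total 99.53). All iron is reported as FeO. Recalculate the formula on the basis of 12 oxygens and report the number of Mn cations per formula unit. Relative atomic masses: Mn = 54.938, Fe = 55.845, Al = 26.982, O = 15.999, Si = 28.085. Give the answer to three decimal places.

6.00 wt% MnO ÷ 70.937 g/mol = 0.08458 mol, giving 0.08458 Mn and 0.08458 O.
37.47 wt% FeO ÷ 71.844 g/mol = 0.52155 mol, giving 0.52155 Fe and 0.52155 O.
20.37 wt% Al2O3 ÷ 101.961 g/mol = 0.19978 mol, giving 0.39956 Al and 0.59934 O.
35.69 wt% SiO2 ÷ 60.083 g/mol = 0.59401 mol, giving 0.59401 Si and 1.18802 O.
Oxygen sums to 2.39349; scaling by 12/2.39349 = 5.01360 puts the formula on 12 O.
Mn: 0.08458 × 5.01360 = 0.424 atoms per formula unit.

0.424 Mn apfu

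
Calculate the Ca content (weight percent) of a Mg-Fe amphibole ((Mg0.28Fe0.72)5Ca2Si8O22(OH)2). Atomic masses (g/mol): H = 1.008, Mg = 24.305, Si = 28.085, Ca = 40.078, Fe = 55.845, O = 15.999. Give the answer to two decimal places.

Molar mass of (Mg0.28Fe0.72)5Ca2Si8O22(OH)2: 1.40·24.305 + 3.60·55.845 + 2·40.078 + 8·28.085 + 24·15.999 + 2·1.008 = 925.897 g/mol.
Mass of Ca per formula unit: 2 × 40.078 = 80.156 g.
Weight fraction Ca = 80.156 / 925.897 = 0.0866.

8.66 weight percent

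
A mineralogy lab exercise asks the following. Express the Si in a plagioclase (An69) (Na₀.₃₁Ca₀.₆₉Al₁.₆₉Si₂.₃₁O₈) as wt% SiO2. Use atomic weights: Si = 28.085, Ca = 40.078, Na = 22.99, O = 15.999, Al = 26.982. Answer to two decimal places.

50.79 wt%

M(Na₀.₃₁Ca₀.₆₉Al₁.₆₉Si₂.₃₁O₈) = 273.249 g/mol; M(SiO2) = 60.083 g/mol.
Moles SiO2 per formula unit = 2.31 Si ÷ 1 = 2.3100.
SiO2 fraction = (2.3100 × 60.083) / 273.249 = 138.792/273.249 = 0.5079.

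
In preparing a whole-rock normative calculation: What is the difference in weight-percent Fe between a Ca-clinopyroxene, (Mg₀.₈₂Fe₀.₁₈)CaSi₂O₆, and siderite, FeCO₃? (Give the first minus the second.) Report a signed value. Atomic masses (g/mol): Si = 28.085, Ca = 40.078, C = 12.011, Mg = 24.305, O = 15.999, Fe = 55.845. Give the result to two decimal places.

-43.68 percentage points

Fe in (Mg₀.₈₂Fe₀.₁₈)CaSi₂O₆: molar mass 222.224 g/mol; 0.18×55.845 = 10.052 g → 4.52 wt%.
Fe in FeCO₃: molar mass 115.853 g/mol; 1×55.845 = 55.845 g → 48.20 wt%.
Difference = 4.52 − 48.20 = -43.68 percentage points.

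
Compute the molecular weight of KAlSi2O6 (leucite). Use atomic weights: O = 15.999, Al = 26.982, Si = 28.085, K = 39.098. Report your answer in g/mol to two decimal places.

M = 1(39.098) + 1(26.982) + 2(28.085) + 6(15.999)

218.24 g/mol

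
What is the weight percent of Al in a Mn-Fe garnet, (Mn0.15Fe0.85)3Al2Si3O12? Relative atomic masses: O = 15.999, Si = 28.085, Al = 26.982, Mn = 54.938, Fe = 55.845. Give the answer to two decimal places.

10.85 weight percent

Formula mass = 0.45*54.938 + 2.55*55.845 + 2*26.982 + 3*28.085 + 12*15.999 = 497.334 g/mol, of which 53.964 g is Al.
So Al makes up 53.964/497.334 = 0.1085 of the mass, i.e. 10.85%.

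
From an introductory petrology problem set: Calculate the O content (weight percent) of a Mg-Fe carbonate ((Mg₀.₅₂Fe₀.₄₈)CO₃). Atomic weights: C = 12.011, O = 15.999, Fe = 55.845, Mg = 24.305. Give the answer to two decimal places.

Formula mass = 0.52*24.305 + 0.48*55.845 + 1*12.011 + 3*15.999 = 99.452 g/mol, of which 47.997 g is O.
So O makes up 47.997/99.452 = 0.4826 of the mass, i.e. 48.26%.

48.26 weight percent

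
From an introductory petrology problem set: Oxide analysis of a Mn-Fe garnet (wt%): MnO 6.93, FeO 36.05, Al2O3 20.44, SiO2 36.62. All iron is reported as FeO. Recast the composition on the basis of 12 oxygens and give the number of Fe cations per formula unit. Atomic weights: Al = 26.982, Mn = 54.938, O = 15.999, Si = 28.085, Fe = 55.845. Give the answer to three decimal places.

2.488 Fe apfu

MnO (M=70.937): mol = 0.09769; Mn = 0.09769, O = 0.09769.
FeO (M=71.844): mol = 0.50178; Fe = 0.50178, O = 0.50178.
Al2O3 (M=101.961): mol = 0.20047; Al = 0.40094, O = 0.60141.
SiO2 (M=60.083): mol = 0.60949; Si = 0.60949, O = 1.21898.
ΣO = 2.41986; factor = 12/ΣO = 4.95896.
Fe apfu = 0.50178 × 4.95896 = 2.488.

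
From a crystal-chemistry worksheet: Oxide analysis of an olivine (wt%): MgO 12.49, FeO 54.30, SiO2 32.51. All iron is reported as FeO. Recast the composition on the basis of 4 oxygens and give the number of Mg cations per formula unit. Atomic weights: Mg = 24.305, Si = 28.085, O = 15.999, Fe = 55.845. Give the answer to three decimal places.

12.49 wt% MgO ÷ 40.304 g/mol = 0.30989 mol, giving 0.30989 Mg and 0.30989 O.
54.30 wt% FeO ÷ 71.844 g/mol = 0.75580 mol, giving 0.75580 Fe and 0.75580 O.
32.51 wt% SiO2 ÷ 60.083 g/mol = 0.54108 mol, giving 0.54108 Si and 1.08216 O.
Oxygen sums to 2.14785; scaling by 4/2.14785 = 1.86233 puts the formula on 4 O.
Mg: 0.30989 × 1.86233 = 0.577 atoms per formula unit.

0.577 Mg apfu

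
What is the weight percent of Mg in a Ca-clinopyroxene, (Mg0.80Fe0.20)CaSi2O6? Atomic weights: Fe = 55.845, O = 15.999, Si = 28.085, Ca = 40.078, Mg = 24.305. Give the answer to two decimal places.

M((Mg0.80Fe0.20)CaSi2O6) = 222.855 g/mol.
Mg contributes 0.80 × 24.305 = 19.444 g per mole.
19.444/222.855 = 0.0872 → 8.72%.

8.72 wt%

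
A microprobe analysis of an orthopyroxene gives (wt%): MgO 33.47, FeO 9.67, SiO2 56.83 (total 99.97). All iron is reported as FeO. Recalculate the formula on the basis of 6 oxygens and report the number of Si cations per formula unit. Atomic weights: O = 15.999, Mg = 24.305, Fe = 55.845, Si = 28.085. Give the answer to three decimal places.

1.987 Si apfu

MgO: 33.47/40.304 = 0.83044 mol → 0.83044 mol Mg, 0.83044 mol O.
FeO: 9.67/71.844 = 0.13460 mol → 0.13460 mol Fe, 0.13460 mol O.
SiO2: 56.83/60.083 = 0.94586 mol → 0.94586 mol Si, 1.89172 mol O.
Total oxygen = 2.85676 mol. Normalization factor = 6/2.85676 = 2.10028.
Si per 6 O = 0.94586 × 2.10028 = 1.987.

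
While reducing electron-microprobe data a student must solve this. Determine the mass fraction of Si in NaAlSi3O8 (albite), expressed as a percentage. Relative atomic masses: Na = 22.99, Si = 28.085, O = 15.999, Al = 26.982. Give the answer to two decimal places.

M(NaAlSi3O8) = 262.219 g/mol.
Si contributes 3 × 28.085 = 84.255 g per mole.
84.255/262.219 = 0.3213 → 32.13%.

32.13 wt%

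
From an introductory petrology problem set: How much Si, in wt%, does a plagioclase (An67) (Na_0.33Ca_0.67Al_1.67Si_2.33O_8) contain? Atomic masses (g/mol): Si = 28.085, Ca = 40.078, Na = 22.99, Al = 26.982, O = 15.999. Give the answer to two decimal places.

Molar mass of Na_0.33Ca_0.67Al_1.67Si_2.33O_8: 0.33*22.99 + 0.67*40.078 + 1.67*26.982 + 2.33*28.085 + 8*15.999 = 272.929 g/mol.
Mass of Si per formula unit: 2.33 × 28.085 = 65.438 g.
Weight fraction Si = 65.438 / 272.929 = 0.2398.

23.98 wt%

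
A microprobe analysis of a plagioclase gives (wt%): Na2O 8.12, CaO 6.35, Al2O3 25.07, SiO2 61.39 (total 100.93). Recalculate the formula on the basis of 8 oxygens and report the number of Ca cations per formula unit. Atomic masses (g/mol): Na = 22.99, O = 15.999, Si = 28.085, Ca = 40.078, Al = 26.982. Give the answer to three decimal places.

8.12 wt% Na2O ÷ 61.979 g/mol = 0.13101 mol, giving 0.26202 Na and 0.13101 O.
6.35 wt% CaO ÷ 56.077 g/mol = 0.11324 mol, giving 0.11324 Ca and 0.11324 O.
25.07 wt% Al2O3 ÷ 101.961 g/mol = 0.24588 mol, giving 0.49176 Al and 0.73764 O.
61.39 wt% SiO2 ÷ 60.083 g/mol = 1.02175 mol, giving 1.02175 Si and 2.04350 O.
Oxygen sums to 3.02539; scaling by 8/3.02539 = 2.64429 puts the formula on 8 O.
Ca: 0.11324 × 2.64429 = 0.299 atoms per formula unit.

0.299 Ca apfu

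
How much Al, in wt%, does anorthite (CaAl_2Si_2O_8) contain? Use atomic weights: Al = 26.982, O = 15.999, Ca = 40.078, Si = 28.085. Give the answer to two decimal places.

19.40 wt%

Molar mass of CaAl_2Si_2O_8: 1×40.078 + 2×26.982 + 2×28.085 + 8×15.999 = 278.204 g/mol.
Mass of Al per formula unit: 2 × 26.982 = 53.964 g.
Weight fraction Al = 53.964 / 278.204 = 0.1940.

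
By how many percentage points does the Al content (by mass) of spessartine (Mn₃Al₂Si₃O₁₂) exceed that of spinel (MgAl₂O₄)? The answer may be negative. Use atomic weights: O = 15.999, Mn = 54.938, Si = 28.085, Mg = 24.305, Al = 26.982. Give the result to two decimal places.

-27.03 percentage points

Al in Mn₃Al₂Si₃O₁₂: molar mass 495.021 g/mol; 2×26.982 = 53.964 g → 10.90 wt%.
Al in MgAl₂O₄: molar mass 142.265 g/mol; 2×26.982 = 53.964 g → 37.93 wt%.
Difference = 10.90 − 37.93 = -27.03 percentage points.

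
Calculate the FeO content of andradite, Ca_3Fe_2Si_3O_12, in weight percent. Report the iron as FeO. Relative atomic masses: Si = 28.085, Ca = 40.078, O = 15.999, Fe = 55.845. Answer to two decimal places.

28.28 wt%

Formula mass = 508.167 g/mol.
2 Fe → 2.0000 mol FeO per formula unit; M(FeO) = 71.844, so FeO mass = 143.688 g.
143.688/508.167 × 100 = 28.28 wt%.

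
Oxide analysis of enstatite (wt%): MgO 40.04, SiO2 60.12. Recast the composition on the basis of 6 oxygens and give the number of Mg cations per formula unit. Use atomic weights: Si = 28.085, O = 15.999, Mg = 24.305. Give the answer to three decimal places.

1.990 Mg apfu

MgO: 40.04/40.304 = 0.99345 mol → 0.99345 mol Mg, 0.99345 mol O.
SiO2: 60.12/60.083 = 1.00062 mol → 1.00062 mol Si, 2.00124 mol O.
Total oxygen = 2.99469 mol. Normalization factor = 6/2.99469 = 2.00355.
Mg per 6 O = 0.99345 × 2.00355 = 1.990.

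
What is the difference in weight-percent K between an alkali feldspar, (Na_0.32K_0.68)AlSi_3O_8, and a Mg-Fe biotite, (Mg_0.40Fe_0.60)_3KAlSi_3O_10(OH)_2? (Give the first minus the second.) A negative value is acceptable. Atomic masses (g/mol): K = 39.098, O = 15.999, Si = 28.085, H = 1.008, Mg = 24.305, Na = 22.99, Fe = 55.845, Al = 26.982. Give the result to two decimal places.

K in (Na_0.32K_0.68)AlSi_3O_8: molar mass 273.172 g/mol; 0.68×39.098 = 26.587 g → 9.73 wt%.
K in (Mg_0.40Fe_0.60)_3KAlSi_3O_10(OH)_2: molar mass 474.026 g/mol; 1×39.098 = 39.098 g → 8.25 wt%.
Difference = 9.73 − 8.25 = 1.48 percentage points.

1.48 percentage points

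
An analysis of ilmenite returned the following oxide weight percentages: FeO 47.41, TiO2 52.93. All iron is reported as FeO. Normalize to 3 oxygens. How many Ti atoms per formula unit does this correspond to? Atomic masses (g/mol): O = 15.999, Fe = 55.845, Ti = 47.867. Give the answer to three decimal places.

1.001 Ti apfu

FeO (M=71.844): mol = 0.65990; Fe = 0.65990, O = 0.65990.
TiO2 (M=79.865): mol = 0.66274; Ti = 0.66274, O = 1.32548.
ΣO = 1.98538; factor = 3/ΣO = 1.51105.
Ti apfu = 0.66274 × 1.51105 = 1.001.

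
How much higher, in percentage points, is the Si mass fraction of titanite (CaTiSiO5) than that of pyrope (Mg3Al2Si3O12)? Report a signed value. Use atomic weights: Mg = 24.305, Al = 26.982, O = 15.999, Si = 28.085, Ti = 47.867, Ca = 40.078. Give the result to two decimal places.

-6.57 percentage points

Si in CaTiSiO5: molar mass 196.025 g/mol; 1×28.085 = 28.085 g → 14.33 wt%.
Si in Mg3Al2Si3O12: molar mass 403.122 g/mol; 3×28.085 = 84.255 g → 20.90 wt%.
Difference = 14.33 − 20.90 = -6.57 percentage points.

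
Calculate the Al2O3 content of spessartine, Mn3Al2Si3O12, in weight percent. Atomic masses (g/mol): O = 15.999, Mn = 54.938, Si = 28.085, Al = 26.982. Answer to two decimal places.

20.60 wt%

Molar mass of Mn3Al2Si3O12 = 3×54.938 + 2×26.982 + 3×28.085 + 12×15.999 = 495.021 g/mol.
Each formula unit contains 2 Al, equivalent to 2/2 = 1.0000 mol Al2O3.
M(Al2O3) = 2×26.982 + 3×15.999 = 101.961 g/mol.
Mass of Al2O3 per formula unit = 1.0000 × 101.961 = 101.961 g.
Al2O3 wt% = 101.961 / 495.021 × 100 = 20.60%.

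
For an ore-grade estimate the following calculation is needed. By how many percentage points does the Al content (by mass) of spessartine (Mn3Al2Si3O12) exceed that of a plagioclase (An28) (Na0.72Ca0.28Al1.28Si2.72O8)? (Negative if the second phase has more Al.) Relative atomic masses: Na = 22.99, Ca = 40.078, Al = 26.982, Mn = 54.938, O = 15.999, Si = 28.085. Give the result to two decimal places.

-2.05 percentage points

M(Mn3Al2Si3O12) = 495.021 g/mol, so wt% Al = 53.964/495.021 × 100 = 10.90%.
M(Na0.72Ca0.28Al1.28Si2.72O8) = 266.695 g/mol, so wt% Al = 34.537/266.695 × 100 = 12.95%.
10.90 − 12.95 = -2.05 pp.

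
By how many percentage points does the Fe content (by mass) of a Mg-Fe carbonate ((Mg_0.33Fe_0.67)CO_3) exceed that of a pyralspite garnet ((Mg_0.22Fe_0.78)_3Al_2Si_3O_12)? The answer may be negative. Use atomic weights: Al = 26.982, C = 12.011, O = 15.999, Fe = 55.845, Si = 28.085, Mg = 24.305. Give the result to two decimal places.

8.08 percentage points

M((Mg_0.33Fe_0.67)CO_3) = 105.445 g/mol, so wt% Fe = 37.416/105.445 × 100 = 35.48%.
M((Mg_0.22Fe_0.78)_3Al_2Si_3O_12) = 476.926 g/mol, so wt% Fe = 130.677/476.926 × 100 = 27.40%.
35.48 − 27.40 = 8.08 pp.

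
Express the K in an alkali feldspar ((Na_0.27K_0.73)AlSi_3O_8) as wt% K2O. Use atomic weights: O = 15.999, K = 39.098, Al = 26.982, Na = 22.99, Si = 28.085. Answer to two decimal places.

Molar mass of (Na_0.27K_0.73)AlSi_3O_8 = 0.27×22.99 + 0.73×39.098 + 1×26.982 + 3×28.085 + 8×15.999 = 273.978 g/mol.
Each formula unit contains 0.73 K, equivalent to 0.73/2 = 0.3650 mol K2O.
M(K2O) = 2×39.098 + 1×15.999 = 94.195 g/mol.
Mass of K2O per formula unit = 0.3650 × 94.195 = 34.381 g.
K2O wt% = 34.381 / 273.978 × 100 = 12.55%.

12.55 wt%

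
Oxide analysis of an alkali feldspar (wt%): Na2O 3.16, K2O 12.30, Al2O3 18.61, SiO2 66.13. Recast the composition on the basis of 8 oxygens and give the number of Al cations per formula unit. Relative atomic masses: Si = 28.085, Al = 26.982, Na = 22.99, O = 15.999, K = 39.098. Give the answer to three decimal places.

Na2O: 3.16/61.979 = 0.05099 mol → 0.10198 mol Na, 0.05099 mol O.
K2O: 12.30/94.195 = 0.13058 mol → 0.26116 mol K, 0.13058 mol O.
Al2O3: 18.61/101.961 = 0.18252 mol → 0.36504 mol Al, 0.54756 mol O.
SiO2: 66.13/60.083 = 1.10064 mol → 1.10064 mol Si, 2.20128 mol O.
Total oxygen = 2.93041 mol. Normalization factor = 8/2.93041 = 2.72999.
Al per 8 O = 0.36504 × 2.72999 = 0.997.

0.997 Al apfu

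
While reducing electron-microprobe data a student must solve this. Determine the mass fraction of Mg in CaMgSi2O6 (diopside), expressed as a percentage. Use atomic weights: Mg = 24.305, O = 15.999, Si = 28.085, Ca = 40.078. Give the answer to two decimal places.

Formula mass = 1·40.078 + 1·24.305 + 2·28.085 + 6·15.999 = 216.547 g/mol, of which 24.305 g is Mg.
So Mg makes up 24.305/216.547 = 0.1122 of the mass, i.e. 11.22%.

11.22 weight percent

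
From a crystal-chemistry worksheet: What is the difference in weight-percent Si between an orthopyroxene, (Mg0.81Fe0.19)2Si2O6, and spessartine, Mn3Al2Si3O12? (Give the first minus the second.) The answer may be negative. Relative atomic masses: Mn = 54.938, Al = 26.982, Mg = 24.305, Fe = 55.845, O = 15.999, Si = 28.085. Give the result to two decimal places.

Si in (Mg0.81Fe0.19)2Si2O6: molar mass 212.759 g/mol; 2×28.085 = 56.170 g → 26.40 wt%.
Si in Mn3Al2Si3O12: molar mass 495.021 g/mol; 3×28.085 = 84.255 g → 17.02 wt%.
Difference = 26.40 − 17.02 = 9.38 percentage points.

9.38 percentage points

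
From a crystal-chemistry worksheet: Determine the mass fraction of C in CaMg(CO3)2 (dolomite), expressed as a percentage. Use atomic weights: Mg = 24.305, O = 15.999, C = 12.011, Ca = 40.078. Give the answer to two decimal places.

M(CaMg(CO3)2) = 184.399 g/mol.
C contributes 2 × 12.011 = 24.022 g per mole.
24.022/184.399 = 0.1303 → 13.03%.

13.03 mass %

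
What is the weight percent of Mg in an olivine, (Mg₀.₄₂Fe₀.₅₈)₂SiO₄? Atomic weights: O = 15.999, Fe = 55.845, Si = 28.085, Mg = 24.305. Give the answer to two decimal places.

11.52 weight percent

Molar mass of (Mg₀.₄₂Fe₀.₅₈)₂SiO₄: 0.84*24.305 + 1.16*55.845 + 1*28.085 + 4*15.999 = 177.277 g/mol.
Mass of Mg per formula unit: 0.84 × 24.305 = 20.416 g.
Weight fraction Mg = 20.416 / 177.277 = 0.1152.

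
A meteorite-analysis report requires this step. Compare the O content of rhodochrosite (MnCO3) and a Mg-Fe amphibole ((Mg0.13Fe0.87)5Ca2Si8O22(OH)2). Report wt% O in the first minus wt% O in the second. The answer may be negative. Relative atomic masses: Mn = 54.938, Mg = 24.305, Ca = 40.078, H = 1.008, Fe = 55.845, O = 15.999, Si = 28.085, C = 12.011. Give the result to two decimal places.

M(MnCO3) = 114.946 g/mol, so wt% O = 47.997/114.946 × 100 = 41.76%.
M((Mg0.13Fe0.87)5Ca2Si8O22(OH)2) = 949.552 g/mol, so wt% O = 383.976/949.552 × 100 = 40.44%.
41.76 − 40.44 = 1.32 pp.

1.32 percentage points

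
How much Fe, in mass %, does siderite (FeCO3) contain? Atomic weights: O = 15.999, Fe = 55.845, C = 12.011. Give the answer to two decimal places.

M(FeCO3) = 115.853 g/mol.
Fe contributes 1 × 55.845 = 55.845 g per mole.
55.845/115.853 = 0.4820 → 48.20%.

48.20 mass %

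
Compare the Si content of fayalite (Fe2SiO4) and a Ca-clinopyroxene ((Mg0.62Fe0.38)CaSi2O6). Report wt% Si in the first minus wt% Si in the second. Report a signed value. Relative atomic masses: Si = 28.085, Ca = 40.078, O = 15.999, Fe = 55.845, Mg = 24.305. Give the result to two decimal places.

M(Fe2SiO4) = 203.771 g/mol, so wt% Si = 28.085/203.771 × 100 = 13.78%.
M((Mg0.62Fe0.38)CaSi2O6) = 228.532 g/mol, so wt% Si = 56.170/228.532 × 100 = 24.58%.
13.78 − 24.58 = -10.80 pp.

-10.80 percentage points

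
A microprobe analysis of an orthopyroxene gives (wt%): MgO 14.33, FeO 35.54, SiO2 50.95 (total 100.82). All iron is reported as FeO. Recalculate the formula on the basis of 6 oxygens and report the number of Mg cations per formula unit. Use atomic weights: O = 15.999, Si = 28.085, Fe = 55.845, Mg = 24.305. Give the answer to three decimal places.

0.838 Mg apfu

MgO (M=40.304): mol = 0.35555; Mg = 0.35555, O = 0.35555.
FeO (M=71.844): mol = 0.49468; Fe = 0.49468, O = 0.49468.
SiO2 (M=60.083): mol = 0.84799; Si = 0.84799, O = 1.69598.
ΣO = 2.54621; factor = 6/ΣO = 2.35644.
Mg apfu = 0.35555 × 2.35644 = 0.838.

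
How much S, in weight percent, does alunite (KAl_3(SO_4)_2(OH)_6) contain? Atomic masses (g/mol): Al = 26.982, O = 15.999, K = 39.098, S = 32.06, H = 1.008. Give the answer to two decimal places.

Molar mass of KAl_3(SO_4)_2(OH)_6: 1·39.098 + 3·26.982 + 2·32.06 + 14·15.999 + 6·1.008 = 414.198 g/mol.
Mass of S per formula unit: 2 × 32.06 = 64.120 g.
Weight fraction S = 64.120 / 414.198 = 0.1548.

15.48 weight percent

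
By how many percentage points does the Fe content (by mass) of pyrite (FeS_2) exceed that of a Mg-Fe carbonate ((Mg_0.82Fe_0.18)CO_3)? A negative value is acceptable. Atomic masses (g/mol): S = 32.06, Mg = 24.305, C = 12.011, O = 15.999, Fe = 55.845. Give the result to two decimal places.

Fe in FeS_2: molar mass 119.965 g/mol; 1×55.845 = 55.845 g → 46.55 wt%.
Fe in (Mg_0.82Fe_0.18)CO_3: molar mass 89.990 g/mol; 0.18×55.845 = 10.052 g → 11.17 wt%.
Difference = 46.55 − 11.17 = 35.38 percentage points.

35.38 percentage points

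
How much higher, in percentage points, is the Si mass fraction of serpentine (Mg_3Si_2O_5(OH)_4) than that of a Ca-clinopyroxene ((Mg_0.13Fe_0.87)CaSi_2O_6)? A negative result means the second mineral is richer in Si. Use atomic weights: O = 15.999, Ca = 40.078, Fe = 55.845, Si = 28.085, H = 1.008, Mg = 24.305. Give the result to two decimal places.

First mineral: 56.170 g Si in 277.108 g formula = 20.27 wt% Si.
Second mineral: 56.170 g Si in 243.987 g formula = 23.02 wt% Si.
20.27% − 23.02% gives a difference of -2.75 percentage points.

-2.75 percentage points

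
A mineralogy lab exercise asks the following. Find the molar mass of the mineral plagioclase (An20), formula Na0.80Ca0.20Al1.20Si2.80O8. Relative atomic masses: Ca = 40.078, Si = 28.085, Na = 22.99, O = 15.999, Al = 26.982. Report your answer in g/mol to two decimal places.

265.42 g/mol

M = 0.80·22.99 + 0.20·40.078 + 1.20·26.982 + 2.80·28.085 + 8·15.999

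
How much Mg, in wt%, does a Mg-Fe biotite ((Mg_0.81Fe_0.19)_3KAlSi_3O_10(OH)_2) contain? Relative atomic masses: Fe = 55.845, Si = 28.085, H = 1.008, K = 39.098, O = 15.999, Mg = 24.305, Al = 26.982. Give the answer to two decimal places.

M((Mg_0.81Fe_0.19)_3KAlSi_3O_10(OH)_2) = 435.232 g/mol.
Mg contributes 2.43 × 24.305 = 59.061 g per mole.
59.061/435.232 = 0.1357 → 13.57%.

13.57 wt%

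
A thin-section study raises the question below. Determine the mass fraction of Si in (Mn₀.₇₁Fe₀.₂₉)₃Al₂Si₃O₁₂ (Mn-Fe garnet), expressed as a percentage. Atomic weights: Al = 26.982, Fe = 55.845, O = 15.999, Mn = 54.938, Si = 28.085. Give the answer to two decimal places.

16.99 weight percent

M((Mn₀.₇₁Fe₀.₂₉)₃Al₂Si₃O₁₂) = 495.810 g/mol.
Si contributes 3 × 28.085 = 84.255 g per mole.
84.255/495.810 = 0.1699 → 16.99%.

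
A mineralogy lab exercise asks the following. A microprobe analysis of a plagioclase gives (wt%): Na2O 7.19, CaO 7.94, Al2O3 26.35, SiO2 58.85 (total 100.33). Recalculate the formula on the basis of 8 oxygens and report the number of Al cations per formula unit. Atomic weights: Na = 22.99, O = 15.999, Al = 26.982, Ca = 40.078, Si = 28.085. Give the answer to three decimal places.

1.382 Al apfu

Na2O (M=61.979): mol = 0.11601; Na = 0.23202, O = 0.11601.
CaO (M=56.077): mol = 0.14159; Ca = 0.14159, O = 0.14159.
Al2O3 (M=101.961): mol = 0.25843; Al = 0.51686, O = 0.77529.
SiO2 (M=60.083): mol = 0.97948; Si = 0.97948, O = 1.95896.
ΣO = 2.99185; factor = 8/ΣO = 2.67393.
Al apfu = 0.51686 × 2.67393 = 1.382.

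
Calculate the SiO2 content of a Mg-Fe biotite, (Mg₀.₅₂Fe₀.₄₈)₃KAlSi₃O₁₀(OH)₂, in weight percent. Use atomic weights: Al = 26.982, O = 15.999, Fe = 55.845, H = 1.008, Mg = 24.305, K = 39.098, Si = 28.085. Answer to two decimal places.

38.96 wt%

Molar mass of (Mg₀.₅₂Fe₀.₄₈)₃KAlSi₃O₁₀(OH)₂ = 1.56·24.305 + 1.44·55.845 + 1·39.098 + 1·26.982 + 3·28.085 + 12·15.999 + 2·1.008 = 462.672 g/mol.
Each formula unit contains 3 Si, equivalent to 3/1 = 3.0000 mol SiO2.
M(SiO2) = 1×28.085 + 2×15.999 = 60.083 g/mol.
Mass of SiO2 per formula unit = 3.0000 × 60.083 = 180.249 g.
SiO2 wt% = 180.249 / 462.672 × 100 = 38.96%.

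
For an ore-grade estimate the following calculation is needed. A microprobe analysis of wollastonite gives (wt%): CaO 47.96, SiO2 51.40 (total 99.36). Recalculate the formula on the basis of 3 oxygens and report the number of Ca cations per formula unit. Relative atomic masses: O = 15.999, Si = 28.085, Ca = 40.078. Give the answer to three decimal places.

CaO (M=56.077): mol = 0.85525; Ca = 0.85525, O = 0.85525.
SiO2 (M=60.083): mol = 0.85548; Si = 0.85548, O = 1.71096.
ΣO = 2.56621; factor = 3/ΣO = 1.16904.
Ca apfu = 0.85525 × 1.16904 = 1.000.

1.000 Ca apfu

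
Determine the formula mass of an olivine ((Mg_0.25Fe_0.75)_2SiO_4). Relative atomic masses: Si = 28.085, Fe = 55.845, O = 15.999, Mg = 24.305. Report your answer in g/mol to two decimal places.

The formula mass is the sum 0.50×24.305 + 1.50×55.845 + 1×28.085 + 4×15.999.

188.00 g/mol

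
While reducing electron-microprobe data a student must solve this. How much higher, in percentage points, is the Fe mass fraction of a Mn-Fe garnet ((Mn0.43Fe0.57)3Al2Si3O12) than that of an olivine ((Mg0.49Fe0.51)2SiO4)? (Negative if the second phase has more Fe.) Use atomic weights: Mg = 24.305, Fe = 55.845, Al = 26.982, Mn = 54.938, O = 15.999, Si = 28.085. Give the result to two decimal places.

-13.72 percentage points

Fe in (Mn0.43Fe0.57)3Al2Si3O12: molar mass 496.572 g/mol; 1.71×55.845 = 95.495 g → 19.23 wt%.
Fe in (Mg0.49Fe0.51)2SiO4: molar mass 172.862 g/mol; 1.02×55.845 = 56.962 g → 32.95 wt%.
Difference = 19.23 − 32.95 = -13.72 percentage points.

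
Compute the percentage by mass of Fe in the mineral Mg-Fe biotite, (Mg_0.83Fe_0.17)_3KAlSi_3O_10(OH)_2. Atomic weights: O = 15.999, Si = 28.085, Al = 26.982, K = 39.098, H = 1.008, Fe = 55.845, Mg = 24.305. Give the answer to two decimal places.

Formula mass = 2.49*24.305 + 0.51*55.845 + 1*39.098 + 1*26.982 + 3*28.085 + 12*15.999 + 2*1.008 = 433.339 g/mol, of which 28.481 g is Fe.
So Fe makes up 28.481/433.339 = 0.0657 of the mass, i.e. 6.57%.

6.57 mass %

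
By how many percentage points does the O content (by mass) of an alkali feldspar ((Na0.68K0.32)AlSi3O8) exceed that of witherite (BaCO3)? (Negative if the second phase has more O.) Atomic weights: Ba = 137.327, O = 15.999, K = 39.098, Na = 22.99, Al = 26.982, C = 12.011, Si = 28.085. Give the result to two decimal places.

M((Na0.68K0.32)AlSi3O8) = 267.374 g/mol, so wt% O = 127.992/267.374 × 100 = 47.87%.
M(BaCO3) = 197.335 g/mol, so wt% O = 47.997/197.335 × 100 = 24.32%.
47.87 − 24.32 = 23.55 pp.

23.55 percentage points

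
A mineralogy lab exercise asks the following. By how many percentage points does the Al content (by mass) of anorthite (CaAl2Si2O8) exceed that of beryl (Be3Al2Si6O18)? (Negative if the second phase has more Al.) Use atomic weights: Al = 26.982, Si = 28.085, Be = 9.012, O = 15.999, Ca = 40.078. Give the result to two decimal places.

9.36 percentage points

First mineral: 53.964 g Al in 278.204 g formula = 19.40 wt% Al.
Second mineral: 53.964 g Al in 537.492 g formula = 10.04 wt% Al.
19.40% − 10.04% gives a difference of 9.36 percentage points.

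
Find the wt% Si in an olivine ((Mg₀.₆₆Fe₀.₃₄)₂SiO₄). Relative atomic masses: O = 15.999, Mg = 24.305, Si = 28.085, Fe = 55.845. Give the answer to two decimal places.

17.32 wt%

Formula mass = 1.32*24.305 + 0.68*55.845 + 1*28.085 + 4*15.999 = 162.138 g/mol, of which 28.085 g is Si.
So Si makes up 28.085/162.138 = 0.1732 of the mass, i.e. 17.32%.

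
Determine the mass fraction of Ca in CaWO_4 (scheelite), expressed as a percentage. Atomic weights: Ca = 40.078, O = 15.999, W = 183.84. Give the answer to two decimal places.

Molar mass of CaWO_4: 1·40.078 + 1·183.84 + 4·15.999 = 287.914 g/mol.
Mass of Ca per formula unit: 1 × 40.078 = 40.078 g.
Weight fraction Ca = 40.078 / 287.914 = 0.1392.

13.92 weight percent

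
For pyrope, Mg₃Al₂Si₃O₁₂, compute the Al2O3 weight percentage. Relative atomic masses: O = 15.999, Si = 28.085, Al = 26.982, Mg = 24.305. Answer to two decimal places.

25.29 wt%

Molar mass of Mg₃Al₂Si₃O₁₂ = 3×24.305 + 2×26.982 + 3×28.085 + 12×15.999 = 403.122 g/mol.
Each formula unit contains 2 Al, equivalent to 2/2 = 1.0000 mol Al2O3.
M(Al2O3) = 2×26.982 + 3×15.999 = 101.961 g/mol.
Mass of Al2O3 per formula unit = 1.0000 × 101.961 = 101.961 g.
Al2O3 wt% = 101.961 / 403.122 × 100 = 25.29%.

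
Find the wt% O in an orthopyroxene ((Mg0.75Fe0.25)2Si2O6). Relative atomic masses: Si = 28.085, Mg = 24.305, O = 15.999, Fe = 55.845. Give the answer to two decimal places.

44.33 weight percent

Molar mass of (Mg0.75Fe0.25)2Si2O6: 1.50*24.305 + 0.50*55.845 + 2*28.085 + 6*15.999 = 216.544 g/mol.
Mass of O per formula unit: 6 × 15.999 = 95.994 g.
Weight fraction O = 95.994 / 216.544 = 0.4433.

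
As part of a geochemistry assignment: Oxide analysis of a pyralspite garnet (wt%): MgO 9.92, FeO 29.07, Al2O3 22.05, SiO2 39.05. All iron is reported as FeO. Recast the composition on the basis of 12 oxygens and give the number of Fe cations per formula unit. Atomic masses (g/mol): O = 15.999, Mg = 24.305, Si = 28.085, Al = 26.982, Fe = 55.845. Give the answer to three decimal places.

MgO (M=40.304): mol = 0.24613; Mg = 0.24613, O = 0.24613.
FeO (M=71.844): mol = 0.40463; Fe = 0.40463, O = 0.40463.
Al2O3 (M=101.961): mol = 0.21626; Al = 0.43252, O = 0.64878.
SiO2 (M=60.083): mol = 0.64993; Si = 0.64993, O = 1.29986.
ΣO = 2.59940; factor = 12/ΣO = 4.61645.
Fe apfu = 0.40463 × 4.61645 = 1.868.

1.868 Fe apfu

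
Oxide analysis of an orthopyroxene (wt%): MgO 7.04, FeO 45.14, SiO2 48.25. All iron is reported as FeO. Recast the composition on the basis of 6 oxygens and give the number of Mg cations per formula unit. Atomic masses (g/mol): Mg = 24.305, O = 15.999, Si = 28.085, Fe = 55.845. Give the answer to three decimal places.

7.04 wt% MgO ÷ 40.304 g/mol = 0.17467 mol, giving 0.17467 Mg and 0.17467 O.
45.14 wt% FeO ÷ 71.844 g/mol = 0.62831 mol, giving 0.62831 Fe and 0.62831 O.
48.25 wt% SiO2 ÷ 60.083 g/mol = 0.80306 mol, giving 0.80306 Si and 1.60612 O.
Oxygen sums to 2.40910; scaling by 6/2.40910 = 2.49056 puts the formula on 6 O.
Mg: 0.17467 × 2.49056 = 0.435 atoms per formula unit.

0.435 Mg apfu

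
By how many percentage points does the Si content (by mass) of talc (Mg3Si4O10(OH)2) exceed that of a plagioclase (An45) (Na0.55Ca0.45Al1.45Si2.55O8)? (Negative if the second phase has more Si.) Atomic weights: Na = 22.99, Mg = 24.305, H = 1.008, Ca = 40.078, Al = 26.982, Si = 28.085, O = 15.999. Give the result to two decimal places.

Si in Mg3Si4O10(OH)2: molar mass 379.259 g/mol; 4×28.085 = 112.340 g → 29.62 wt%.
Si in Na0.55Ca0.45Al1.45Si2.55O8: molar mass 269.412 g/mol; 2.55×28.085 = 71.617 g → 26.58 wt%.
Difference = 29.62 − 26.58 = 3.04 percentage points.

3.04 percentage points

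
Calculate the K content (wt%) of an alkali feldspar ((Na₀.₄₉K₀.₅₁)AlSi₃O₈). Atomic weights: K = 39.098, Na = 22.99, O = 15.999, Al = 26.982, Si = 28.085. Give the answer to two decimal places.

Formula mass = 0.49*22.99 + 0.51*39.098 + 1*26.982 + 3*28.085 + 8*15.999 = 270.434 g/mol, of which 19.940 g is K.
So K makes up 19.940/270.434 = 0.0737 of the mass, i.e. 7.37%.

7.37 wt%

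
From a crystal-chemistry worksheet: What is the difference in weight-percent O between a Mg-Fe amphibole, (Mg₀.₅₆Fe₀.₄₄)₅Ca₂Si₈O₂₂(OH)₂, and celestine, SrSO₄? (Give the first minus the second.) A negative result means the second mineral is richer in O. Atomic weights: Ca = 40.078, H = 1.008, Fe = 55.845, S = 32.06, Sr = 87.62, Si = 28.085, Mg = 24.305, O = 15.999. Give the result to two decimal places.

M((Mg₀.₅₆Fe₀.₄₄)₅Ca₂Si₈O₂₂(OH)₂) = 881.741 g/mol, so wt% O = 383.976/881.741 × 100 = 43.55%.
M(SrSO₄) = 183.676 g/mol, so wt% O = 63.996/183.676 × 100 = 34.84%.
43.55 − 34.84 = 8.71 pp.

8.71 percentage points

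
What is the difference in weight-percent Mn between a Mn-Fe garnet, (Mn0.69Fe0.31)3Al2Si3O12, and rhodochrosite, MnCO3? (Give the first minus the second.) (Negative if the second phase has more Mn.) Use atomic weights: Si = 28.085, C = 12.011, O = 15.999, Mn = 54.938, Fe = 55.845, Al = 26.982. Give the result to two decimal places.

-24.86 percentage points

M((Mn0.69Fe0.31)3Al2Si3O12) = 495.865 g/mol, so wt% Mn = 113.722/495.865 × 100 = 22.93%.
M(MnCO3) = 114.946 g/mol, so wt% Mn = 54.938/114.946 × 100 = 47.79%.
22.93 − 47.79 = -24.86 pp.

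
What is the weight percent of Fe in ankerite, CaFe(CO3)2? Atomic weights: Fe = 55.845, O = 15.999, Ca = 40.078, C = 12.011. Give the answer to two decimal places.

Molar mass of CaFe(CO3)2: 1·40.078 + 1·55.845 + 2·12.011 + 6·15.999 = 215.939 g/mol.
Mass of Fe per formula unit: 1 × 55.845 = 55.845 g.
Weight fraction Fe = 55.845 / 215.939 = 0.2586.

25.86 wt%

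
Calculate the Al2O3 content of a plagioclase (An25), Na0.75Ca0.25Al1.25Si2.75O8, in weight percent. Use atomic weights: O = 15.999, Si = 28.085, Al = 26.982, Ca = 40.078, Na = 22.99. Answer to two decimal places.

23.94 wt%

M(Na0.75Ca0.25Al1.25Si2.75O8) = 266.215 g/mol; M(Al2O3) = 101.961 g/mol.
Moles Al2O3 per formula unit = 1.25 Al ÷ 2 = 0.6250.
Al2O3 fraction = (0.6250 × 101.961) / 266.215 = 63.726/266.215 = 0.2394.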